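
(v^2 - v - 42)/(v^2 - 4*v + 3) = (v^2 - v - 42)/(v^2 - 4*v + 3)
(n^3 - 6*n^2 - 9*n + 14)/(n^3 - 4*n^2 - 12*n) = (n^2 - 8*n + 7)/(n*(n - 6))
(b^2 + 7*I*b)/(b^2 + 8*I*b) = (b + 7*I)/(b + 8*I)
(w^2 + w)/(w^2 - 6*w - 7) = w/(w - 7)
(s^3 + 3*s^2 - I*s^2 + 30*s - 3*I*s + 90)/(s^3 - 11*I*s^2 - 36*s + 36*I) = (s^2 + s*(3 + 5*I) + 15*I)/(s^2 - 5*I*s - 6)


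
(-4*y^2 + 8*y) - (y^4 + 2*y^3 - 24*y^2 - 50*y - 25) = -y^4 - 2*y^3 + 20*y^2 + 58*y + 25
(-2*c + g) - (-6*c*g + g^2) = 6*c*g - 2*c - g^2 + g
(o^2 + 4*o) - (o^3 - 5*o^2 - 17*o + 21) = -o^3 + 6*o^2 + 21*o - 21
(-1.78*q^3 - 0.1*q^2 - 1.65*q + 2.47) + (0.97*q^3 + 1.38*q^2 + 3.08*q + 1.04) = -0.81*q^3 + 1.28*q^2 + 1.43*q + 3.51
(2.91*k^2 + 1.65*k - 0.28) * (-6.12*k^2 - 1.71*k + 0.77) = -17.8092*k^4 - 15.0741*k^3 + 1.1328*k^2 + 1.7493*k - 0.2156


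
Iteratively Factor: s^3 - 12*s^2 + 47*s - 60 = (s - 3)*(s^2 - 9*s + 20) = (s - 4)*(s - 3)*(s - 5)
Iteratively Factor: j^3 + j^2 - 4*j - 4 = (j + 1)*(j^2 - 4) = (j + 1)*(j + 2)*(j - 2)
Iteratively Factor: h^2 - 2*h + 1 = (h - 1)*(h - 1)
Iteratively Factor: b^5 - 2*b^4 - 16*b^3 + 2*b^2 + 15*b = (b + 3)*(b^4 - 5*b^3 - b^2 + 5*b) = b*(b + 3)*(b^3 - 5*b^2 - b + 5) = b*(b - 5)*(b + 3)*(b^2 - 1) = b*(b - 5)*(b + 1)*(b + 3)*(b - 1)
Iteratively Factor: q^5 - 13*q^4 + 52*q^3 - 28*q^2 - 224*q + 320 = (q - 4)*(q^4 - 9*q^3 + 16*q^2 + 36*q - 80) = (q - 5)*(q - 4)*(q^3 - 4*q^2 - 4*q + 16) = (q - 5)*(q - 4)^2*(q^2 - 4) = (q - 5)*(q - 4)^2*(q + 2)*(q - 2)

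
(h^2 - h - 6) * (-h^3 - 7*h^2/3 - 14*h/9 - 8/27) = -h^5 - 4*h^4/3 + 61*h^3/9 + 412*h^2/27 + 260*h/27 + 16/9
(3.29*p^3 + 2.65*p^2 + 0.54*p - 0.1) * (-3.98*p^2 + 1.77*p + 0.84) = -13.0942*p^5 - 4.7237*p^4 + 5.3049*p^3 + 3.5798*p^2 + 0.2766*p - 0.084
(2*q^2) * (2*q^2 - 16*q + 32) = 4*q^4 - 32*q^3 + 64*q^2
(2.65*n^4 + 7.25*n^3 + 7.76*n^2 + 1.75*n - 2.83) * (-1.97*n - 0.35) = -5.2205*n^5 - 15.21*n^4 - 17.8247*n^3 - 6.1635*n^2 + 4.9626*n + 0.9905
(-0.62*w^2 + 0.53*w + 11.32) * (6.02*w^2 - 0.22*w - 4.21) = -3.7324*w^4 + 3.327*w^3 + 70.64*w^2 - 4.7217*w - 47.6572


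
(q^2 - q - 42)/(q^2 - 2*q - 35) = (q + 6)/(q + 5)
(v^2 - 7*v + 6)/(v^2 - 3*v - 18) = (v - 1)/(v + 3)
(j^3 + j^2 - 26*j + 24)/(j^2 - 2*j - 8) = (j^2 + 5*j - 6)/(j + 2)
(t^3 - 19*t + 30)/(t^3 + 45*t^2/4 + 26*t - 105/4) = 4*(t^2 - 5*t + 6)/(4*t^2 + 25*t - 21)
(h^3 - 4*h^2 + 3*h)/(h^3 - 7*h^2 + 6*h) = (h - 3)/(h - 6)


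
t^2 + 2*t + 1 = (t + 1)^2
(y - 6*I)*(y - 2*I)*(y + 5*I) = y^3 - 3*I*y^2 + 28*y - 60*I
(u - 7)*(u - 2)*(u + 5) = u^3 - 4*u^2 - 31*u + 70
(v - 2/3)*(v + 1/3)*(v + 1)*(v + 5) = v^4 + 17*v^3/3 + 25*v^2/9 - 3*v - 10/9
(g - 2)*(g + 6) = g^2 + 4*g - 12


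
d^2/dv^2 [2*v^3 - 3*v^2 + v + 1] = 12*v - 6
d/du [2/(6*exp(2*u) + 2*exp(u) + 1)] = (-24*exp(u) - 4)*exp(u)/(6*exp(2*u) + 2*exp(u) + 1)^2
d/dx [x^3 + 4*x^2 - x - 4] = 3*x^2 + 8*x - 1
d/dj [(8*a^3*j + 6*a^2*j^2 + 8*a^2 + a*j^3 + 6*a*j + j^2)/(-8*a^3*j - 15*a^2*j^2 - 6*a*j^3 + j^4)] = (72*a^4*j^2 + 64*a^4 + 8*a^3*j^3 + 176*a^3*j - 11*a^2*j^4 + 50*a^2*j^2 - a*j^5 - 10*a*j^3 - 2*j^4)/(j^2*(64*a^5 + 176*a^4*j + 145*a^3*j^2 + 19*a^2*j^3 - 13*a*j^4 + j^5))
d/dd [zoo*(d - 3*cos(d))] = zoo*(sin(d) + 1)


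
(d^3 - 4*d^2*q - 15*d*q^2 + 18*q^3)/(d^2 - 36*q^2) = (d^2 + 2*d*q - 3*q^2)/(d + 6*q)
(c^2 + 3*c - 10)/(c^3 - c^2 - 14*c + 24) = (c + 5)/(c^2 + c - 12)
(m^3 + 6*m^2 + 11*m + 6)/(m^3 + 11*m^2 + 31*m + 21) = (m + 2)/(m + 7)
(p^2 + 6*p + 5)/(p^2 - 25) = (p + 1)/(p - 5)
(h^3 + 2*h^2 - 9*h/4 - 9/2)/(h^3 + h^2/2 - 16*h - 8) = (4*h^3 + 8*h^2 - 9*h - 18)/(2*(2*h^3 + h^2 - 32*h - 16))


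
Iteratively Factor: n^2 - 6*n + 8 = (n - 2)*(n - 4)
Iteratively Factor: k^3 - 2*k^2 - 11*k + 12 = (k - 4)*(k^2 + 2*k - 3) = (k - 4)*(k + 3)*(k - 1)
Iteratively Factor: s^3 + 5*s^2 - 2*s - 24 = (s - 2)*(s^2 + 7*s + 12) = (s - 2)*(s + 4)*(s + 3)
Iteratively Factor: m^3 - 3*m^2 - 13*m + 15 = (m - 1)*(m^2 - 2*m - 15) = (m - 1)*(m + 3)*(m - 5)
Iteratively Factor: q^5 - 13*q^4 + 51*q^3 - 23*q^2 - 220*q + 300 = (q - 5)*(q^4 - 8*q^3 + 11*q^2 + 32*q - 60) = (q - 5)*(q - 2)*(q^3 - 6*q^2 - q + 30) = (q - 5)*(q - 3)*(q - 2)*(q^2 - 3*q - 10) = (q - 5)^2*(q - 3)*(q - 2)*(q + 2)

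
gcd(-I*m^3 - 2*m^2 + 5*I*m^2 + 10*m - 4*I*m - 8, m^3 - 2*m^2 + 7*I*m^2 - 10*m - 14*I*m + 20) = 1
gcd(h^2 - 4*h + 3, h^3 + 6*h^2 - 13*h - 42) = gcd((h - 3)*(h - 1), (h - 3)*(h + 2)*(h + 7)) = h - 3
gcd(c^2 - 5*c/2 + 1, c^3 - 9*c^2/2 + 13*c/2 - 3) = c - 2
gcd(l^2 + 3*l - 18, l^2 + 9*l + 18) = l + 6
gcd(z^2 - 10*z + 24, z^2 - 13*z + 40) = 1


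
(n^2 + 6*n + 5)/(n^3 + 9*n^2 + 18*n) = (n^2 + 6*n + 5)/(n*(n^2 + 9*n + 18))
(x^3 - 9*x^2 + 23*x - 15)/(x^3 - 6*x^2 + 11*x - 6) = (x - 5)/(x - 2)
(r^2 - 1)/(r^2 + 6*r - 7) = (r + 1)/(r + 7)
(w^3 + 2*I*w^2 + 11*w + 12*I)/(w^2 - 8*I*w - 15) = (w^2 + 5*I*w - 4)/(w - 5*I)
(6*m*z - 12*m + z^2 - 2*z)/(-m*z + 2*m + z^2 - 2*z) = (6*m + z)/(-m + z)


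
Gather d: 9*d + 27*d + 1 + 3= 36*d + 4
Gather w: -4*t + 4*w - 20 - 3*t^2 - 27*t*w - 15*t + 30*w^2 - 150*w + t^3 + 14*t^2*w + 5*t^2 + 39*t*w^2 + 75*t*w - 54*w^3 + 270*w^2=t^3 + 2*t^2 - 19*t - 54*w^3 + w^2*(39*t + 300) + w*(14*t^2 + 48*t - 146) - 20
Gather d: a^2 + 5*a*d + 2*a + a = a^2 + 5*a*d + 3*a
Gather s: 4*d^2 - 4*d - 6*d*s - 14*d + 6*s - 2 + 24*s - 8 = 4*d^2 - 18*d + s*(30 - 6*d) - 10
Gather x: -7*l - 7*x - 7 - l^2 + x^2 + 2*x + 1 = -l^2 - 7*l + x^2 - 5*x - 6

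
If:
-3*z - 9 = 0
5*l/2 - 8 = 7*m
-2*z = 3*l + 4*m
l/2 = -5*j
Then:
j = -37/155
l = 74/31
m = -9/31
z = -3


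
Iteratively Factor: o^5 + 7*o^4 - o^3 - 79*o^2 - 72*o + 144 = (o - 3)*(o^4 + 10*o^3 + 29*o^2 + 8*o - 48) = (o - 3)*(o + 4)*(o^3 + 6*o^2 + 5*o - 12) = (o - 3)*(o + 3)*(o + 4)*(o^2 + 3*o - 4) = (o - 3)*(o - 1)*(o + 3)*(o + 4)*(o + 4)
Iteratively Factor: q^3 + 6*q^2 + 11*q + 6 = (q + 3)*(q^2 + 3*q + 2) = (q + 2)*(q + 3)*(q + 1)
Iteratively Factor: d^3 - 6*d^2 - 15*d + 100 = (d - 5)*(d^2 - d - 20) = (d - 5)^2*(d + 4)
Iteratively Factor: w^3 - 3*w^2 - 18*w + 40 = (w + 4)*(w^2 - 7*w + 10) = (w - 2)*(w + 4)*(w - 5)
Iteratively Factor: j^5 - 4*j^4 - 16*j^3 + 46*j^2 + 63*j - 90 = (j - 5)*(j^4 + j^3 - 11*j^2 - 9*j + 18) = (j - 5)*(j - 3)*(j^3 + 4*j^2 + j - 6) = (j - 5)*(j - 3)*(j - 1)*(j^2 + 5*j + 6) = (j - 5)*(j - 3)*(j - 1)*(j + 2)*(j + 3)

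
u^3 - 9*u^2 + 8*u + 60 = (u - 6)*(u - 5)*(u + 2)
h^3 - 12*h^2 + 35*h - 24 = (h - 8)*(h - 3)*(h - 1)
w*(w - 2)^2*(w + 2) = w^4 - 2*w^3 - 4*w^2 + 8*w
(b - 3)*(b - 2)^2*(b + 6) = b^4 - b^3 - 26*b^2 + 84*b - 72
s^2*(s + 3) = s^3 + 3*s^2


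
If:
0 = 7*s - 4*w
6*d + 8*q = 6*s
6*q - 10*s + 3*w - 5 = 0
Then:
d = -2*w/63 - 10/9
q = 19*w/42 + 5/6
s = 4*w/7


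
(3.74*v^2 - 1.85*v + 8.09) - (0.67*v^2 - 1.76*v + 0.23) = 3.07*v^2 - 0.0900000000000001*v + 7.86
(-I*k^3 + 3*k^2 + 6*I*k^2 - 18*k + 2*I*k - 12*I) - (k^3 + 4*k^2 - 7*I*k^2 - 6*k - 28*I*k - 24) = -k^3 - I*k^3 - k^2 + 13*I*k^2 - 12*k + 30*I*k + 24 - 12*I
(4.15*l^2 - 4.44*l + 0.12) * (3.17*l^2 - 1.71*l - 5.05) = 13.1555*l^4 - 21.1713*l^3 - 12.9847*l^2 + 22.2168*l - 0.606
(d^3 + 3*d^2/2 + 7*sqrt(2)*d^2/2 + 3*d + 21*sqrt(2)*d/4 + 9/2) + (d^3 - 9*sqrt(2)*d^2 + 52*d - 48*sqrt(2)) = 2*d^3 - 11*sqrt(2)*d^2/2 + 3*d^2/2 + 21*sqrt(2)*d/4 + 55*d - 48*sqrt(2) + 9/2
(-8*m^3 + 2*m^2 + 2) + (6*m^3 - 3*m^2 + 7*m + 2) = -2*m^3 - m^2 + 7*m + 4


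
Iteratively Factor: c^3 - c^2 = (c - 1)*(c^2) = c*(c - 1)*(c)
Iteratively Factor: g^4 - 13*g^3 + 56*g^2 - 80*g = (g - 5)*(g^3 - 8*g^2 + 16*g) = (g - 5)*(g - 4)*(g^2 - 4*g) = g*(g - 5)*(g - 4)*(g - 4)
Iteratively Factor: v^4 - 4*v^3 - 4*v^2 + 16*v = (v - 2)*(v^3 - 2*v^2 - 8*v) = v*(v - 2)*(v^2 - 2*v - 8) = v*(v - 2)*(v + 2)*(v - 4)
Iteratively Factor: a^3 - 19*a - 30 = (a + 2)*(a^2 - 2*a - 15) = (a - 5)*(a + 2)*(a + 3)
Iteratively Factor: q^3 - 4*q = (q)*(q^2 - 4) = q*(q + 2)*(q - 2)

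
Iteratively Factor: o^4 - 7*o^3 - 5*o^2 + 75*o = (o - 5)*(o^3 - 2*o^2 - 15*o) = (o - 5)^2*(o^2 + 3*o) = o*(o - 5)^2*(o + 3)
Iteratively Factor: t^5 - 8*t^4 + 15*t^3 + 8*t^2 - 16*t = (t - 4)*(t^4 - 4*t^3 - t^2 + 4*t) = (t - 4)^2*(t^3 - t) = (t - 4)^2*(t + 1)*(t^2 - t) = t*(t - 4)^2*(t + 1)*(t - 1)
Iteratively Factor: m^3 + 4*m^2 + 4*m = (m + 2)*(m^2 + 2*m) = m*(m + 2)*(m + 2)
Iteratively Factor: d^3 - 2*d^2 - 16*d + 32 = (d - 2)*(d^2 - 16) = (d - 4)*(d - 2)*(d + 4)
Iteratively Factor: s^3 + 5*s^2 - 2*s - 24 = (s - 2)*(s^2 + 7*s + 12) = (s - 2)*(s + 4)*(s + 3)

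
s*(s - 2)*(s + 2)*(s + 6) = s^4 + 6*s^3 - 4*s^2 - 24*s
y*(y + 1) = y^2 + y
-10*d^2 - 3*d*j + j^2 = (-5*d + j)*(2*d + j)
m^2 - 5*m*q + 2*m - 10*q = (m + 2)*(m - 5*q)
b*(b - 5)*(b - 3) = b^3 - 8*b^2 + 15*b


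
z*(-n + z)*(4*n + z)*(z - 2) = -4*n^2*z^2 + 8*n^2*z + 3*n*z^3 - 6*n*z^2 + z^4 - 2*z^3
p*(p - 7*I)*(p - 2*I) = p^3 - 9*I*p^2 - 14*p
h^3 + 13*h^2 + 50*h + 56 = (h + 2)*(h + 4)*(h + 7)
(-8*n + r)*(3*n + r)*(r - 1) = -24*n^2*r + 24*n^2 - 5*n*r^2 + 5*n*r + r^3 - r^2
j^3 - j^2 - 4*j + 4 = (j - 2)*(j - 1)*(j + 2)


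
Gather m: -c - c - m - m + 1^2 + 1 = -2*c - 2*m + 2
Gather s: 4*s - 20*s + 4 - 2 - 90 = -16*s - 88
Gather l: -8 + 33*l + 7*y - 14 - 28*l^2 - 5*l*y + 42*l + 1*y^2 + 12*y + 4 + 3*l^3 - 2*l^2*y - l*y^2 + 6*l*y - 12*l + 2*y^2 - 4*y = 3*l^3 + l^2*(-2*y - 28) + l*(-y^2 + y + 63) + 3*y^2 + 15*y - 18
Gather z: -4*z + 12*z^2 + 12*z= 12*z^2 + 8*z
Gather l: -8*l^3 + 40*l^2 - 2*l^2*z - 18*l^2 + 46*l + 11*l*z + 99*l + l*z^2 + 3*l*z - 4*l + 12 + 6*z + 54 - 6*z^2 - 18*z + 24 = -8*l^3 + l^2*(22 - 2*z) + l*(z^2 + 14*z + 141) - 6*z^2 - 12*z + 90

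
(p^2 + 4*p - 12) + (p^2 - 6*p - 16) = 2*p^2 - 2*p - 28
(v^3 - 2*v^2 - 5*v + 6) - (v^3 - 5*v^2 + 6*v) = 3*v^2 - 11*v + 6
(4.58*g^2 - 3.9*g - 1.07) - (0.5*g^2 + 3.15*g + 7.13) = 4.08*g^2 - 7.05*g - 8.2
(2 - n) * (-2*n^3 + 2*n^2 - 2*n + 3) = 2*n^4 - 6*n^3 + 6*n^2 - 7*n + 6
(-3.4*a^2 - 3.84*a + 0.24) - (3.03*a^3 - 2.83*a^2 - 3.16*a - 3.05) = -3.03*a^3 - 0.57*a^2 - 0.68*a + 3.29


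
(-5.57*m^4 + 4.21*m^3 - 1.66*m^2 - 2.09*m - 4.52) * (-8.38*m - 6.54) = 46.6766*m^5 + 1.148*m^4 - 13.6226*m^3 + 28.3706*m^2 + 51.5462*m + 29.5608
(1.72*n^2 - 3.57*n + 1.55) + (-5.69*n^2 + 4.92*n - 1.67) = -3.97*n^2 + 1.35*n - 0.12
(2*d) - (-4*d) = 6*d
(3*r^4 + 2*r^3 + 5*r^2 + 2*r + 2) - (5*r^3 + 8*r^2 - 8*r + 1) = 3*r^4 - 3*r^3 - 3*r^2 + 10*r + 1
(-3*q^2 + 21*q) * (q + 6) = -3*q^3 + 3*q^2 + 126*q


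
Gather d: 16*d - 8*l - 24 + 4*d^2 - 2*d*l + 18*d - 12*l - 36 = 4*d^2 + d*(34 - 2*l) - 20*l - 60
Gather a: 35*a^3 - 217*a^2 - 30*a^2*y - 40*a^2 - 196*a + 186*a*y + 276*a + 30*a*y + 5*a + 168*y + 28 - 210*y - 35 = 35*a^3 + a^2*(-30*y - 257) + a*(216*y + 85) - 42*y - 7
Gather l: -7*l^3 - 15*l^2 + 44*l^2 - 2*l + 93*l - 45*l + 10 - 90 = -7*l^3 + 29*l^2 + 46*l - 80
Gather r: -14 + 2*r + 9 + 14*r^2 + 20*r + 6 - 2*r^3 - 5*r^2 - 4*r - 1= -2*r^3 + 9*r^2 + 18*r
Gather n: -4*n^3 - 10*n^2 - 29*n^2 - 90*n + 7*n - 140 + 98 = -4*n^3 - 39*n^2 - 83*n - 42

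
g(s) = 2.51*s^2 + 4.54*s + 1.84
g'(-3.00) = -10.52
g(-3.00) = 10.81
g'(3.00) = 19.60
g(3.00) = 38.05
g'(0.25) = 5.80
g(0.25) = 3.13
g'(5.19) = 30.59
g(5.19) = 93.01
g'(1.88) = 13.98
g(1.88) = 19.25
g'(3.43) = 21.76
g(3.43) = 46.94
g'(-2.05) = -5.75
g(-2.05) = 3.08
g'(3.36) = 21.41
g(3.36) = 45.43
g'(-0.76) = 0.72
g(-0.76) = -0.16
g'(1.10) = 10.06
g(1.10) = 9.87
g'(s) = 5.02*s + 4.54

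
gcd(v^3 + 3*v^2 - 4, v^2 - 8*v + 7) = v - 1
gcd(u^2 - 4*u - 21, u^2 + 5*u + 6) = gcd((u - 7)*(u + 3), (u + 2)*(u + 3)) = u + 3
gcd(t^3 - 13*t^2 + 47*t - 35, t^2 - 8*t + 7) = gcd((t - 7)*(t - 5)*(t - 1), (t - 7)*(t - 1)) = t^2 - 8*t + 7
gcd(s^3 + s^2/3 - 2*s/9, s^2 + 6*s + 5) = 1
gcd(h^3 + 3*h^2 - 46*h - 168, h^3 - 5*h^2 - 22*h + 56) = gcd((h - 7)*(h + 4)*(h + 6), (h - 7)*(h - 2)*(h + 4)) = h^2 - 3*h - 28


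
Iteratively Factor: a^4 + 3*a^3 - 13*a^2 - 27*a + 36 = (a - 1)*(a^3 + 4*a^2 - 9*a - 36) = (a - 1)*(a + 4)*(a^2 - 9) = (a - 3)*(a - 1)*(a + 4)*(a + 3)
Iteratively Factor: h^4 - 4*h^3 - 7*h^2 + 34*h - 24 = (h - 2)*(h^3 - 2*h^2 - 11*h + 12) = (h - 4)*(h - 2)*(h^2 + 2*h - 3) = (h - 4)*(h - 2)*(h - 1)*(h + 3)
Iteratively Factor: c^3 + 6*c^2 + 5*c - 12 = (c - 1)*(c^2 + 7*c + 12) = (c - 1)*(c + 4)*(c + 3)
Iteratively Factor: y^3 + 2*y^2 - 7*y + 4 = (y - 1)*(y^2 + 3*y - 4) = (y - 1)*(y + 4)*(y - 1)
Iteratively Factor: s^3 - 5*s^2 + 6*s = (s - 3)*(s^2 - 2*s) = (s - 3)*(s - 2)*(s)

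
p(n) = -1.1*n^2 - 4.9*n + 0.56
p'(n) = -2.2*n - 4.9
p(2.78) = -21.56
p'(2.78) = -11.02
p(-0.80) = 3.78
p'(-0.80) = -3.14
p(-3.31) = 4.73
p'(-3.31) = 2.38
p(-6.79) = -16.88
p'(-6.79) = 10.04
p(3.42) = -29.06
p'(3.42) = -12.42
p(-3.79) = 3.33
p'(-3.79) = 3.44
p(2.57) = -19.30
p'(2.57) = -10.55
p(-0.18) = 1.41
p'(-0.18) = -4.50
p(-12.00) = -99.04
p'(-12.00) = 21.50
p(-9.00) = -44.44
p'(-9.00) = 14.90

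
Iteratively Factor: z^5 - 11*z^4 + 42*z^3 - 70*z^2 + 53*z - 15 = (z - 1)*(z^4 - 10*z^3 + 32*z^2 - 38*z + 15) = (z - 1)^2*(z^3 - 9*z^2 + 23*z - 15) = (z - 1)^3*(z^2 - 8*z + 15) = (z - 5)*(z - 1)^3*(z - 3)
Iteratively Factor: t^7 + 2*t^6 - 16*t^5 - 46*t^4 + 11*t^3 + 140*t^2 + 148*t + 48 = (t + 2)*(t^6 - 16*t^4 - 14*t^3 + 39*t^2 + 62*t + 24) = (t + 1)*(t + 2)*(t^5 - t^4 - 15*t^3 + t^2 + 38*t + 24) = (t + 1)^2*(t + 2)*(t^4 - 2*t^3 - 13*t^2 + 14*t + 24) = (t - 4)*(t + 1)^2*(t + 2)*(t^3 + 2*t^2 - 5*t - 6) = (t - 4)*(t - 2)*(t + 1)^2*(t + 2)*(t^2 + 4*t + 3) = (t - 4)*(t - 2)*(t + 1)^2*(t + 2)*(t + 3)*(t + 1)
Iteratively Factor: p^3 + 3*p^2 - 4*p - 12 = (p + 2)*(p^2 + p - 6) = (p - 2)*(p + 2)*(p + 3)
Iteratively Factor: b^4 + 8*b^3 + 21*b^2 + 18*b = (b + 3)*(b^3 + 5*b^2 + 6*b) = b*(b + 3)*(b^2 + 5*b + 6) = b*(b + 2)*(b + 3)*(b + 3)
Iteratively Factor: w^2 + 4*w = (w)*(w + 4)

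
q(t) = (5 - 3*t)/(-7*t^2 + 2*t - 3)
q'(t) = (5 - 3*t)*(14*t - 2)/(-7*t^2 + 2*t - 3)^2 - 3/(-7*t^2 + 2*t - 3) = (-21*t^2 + 70*t - 1)/(49*t^4 - 28*t^3 + 46*t^2 - 12*t + 9)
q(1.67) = 0.00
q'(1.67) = 0.16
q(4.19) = 0.06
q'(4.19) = -0.01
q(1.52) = -0.03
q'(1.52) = 0.22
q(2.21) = 0.05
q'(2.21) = 0.05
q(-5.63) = -0.09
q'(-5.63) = -0.02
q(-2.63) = -0.23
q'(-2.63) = -0.10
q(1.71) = 0.01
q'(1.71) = 0.14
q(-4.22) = -0.13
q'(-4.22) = -0.04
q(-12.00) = -0.04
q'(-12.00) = 0.00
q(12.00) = 0.03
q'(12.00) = 0.00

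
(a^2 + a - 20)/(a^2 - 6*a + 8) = (a + 5)/(a - 2)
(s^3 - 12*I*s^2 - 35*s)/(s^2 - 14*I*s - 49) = s*(s - 5*I)/(s - 7*I)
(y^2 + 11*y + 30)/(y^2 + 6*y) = (y + 5)/y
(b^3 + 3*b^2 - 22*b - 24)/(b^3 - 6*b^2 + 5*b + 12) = (b + 6)/(b - 3)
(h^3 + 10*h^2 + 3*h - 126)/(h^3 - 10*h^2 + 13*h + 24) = (h^2 + 13*h + 42)/(h^2 - 7*h - 8)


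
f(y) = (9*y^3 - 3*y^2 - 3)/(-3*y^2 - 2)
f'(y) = 6*y*(9*y^3 - 3*y^2 - 3)/(-3*y^2 - 2)^2 + (27*y^2 - 6*y)/(-3*y^2 - 2) = 3*y*(-9*y^3 - 18*y - 2)/(9*y^4 + 12*y^2 + 4)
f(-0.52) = 1.81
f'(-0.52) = -1.70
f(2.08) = -4.34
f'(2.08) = -3.35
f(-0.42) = 1.66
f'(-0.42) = -1.23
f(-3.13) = 9.82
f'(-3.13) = -3.15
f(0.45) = 1.07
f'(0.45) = -2.17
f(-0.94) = 2.82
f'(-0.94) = -2.92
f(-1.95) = 6.05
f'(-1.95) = -3.25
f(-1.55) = 4.75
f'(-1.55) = -3.26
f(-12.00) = 36.84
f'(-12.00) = -3.01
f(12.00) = -34.83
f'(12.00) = -3.01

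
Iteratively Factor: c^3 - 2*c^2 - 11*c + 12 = (c - 1)*(c^2 - c - 12) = (c - 1)*(c + 3)*(c - 4)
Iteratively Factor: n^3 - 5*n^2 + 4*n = (n - 4)*(n^2 - n) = n*(n - 4)*(n - 1)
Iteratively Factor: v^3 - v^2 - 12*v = (v - 4)*(v^2 + 3*v) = v*(v - 4)*(v + 3)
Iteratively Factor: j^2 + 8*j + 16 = (j + 4)*(j + 4)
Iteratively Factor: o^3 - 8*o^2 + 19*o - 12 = (o - 3)*(o^2 - 5*o + 4) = (o - 3)*(o - 1)*(o - 4)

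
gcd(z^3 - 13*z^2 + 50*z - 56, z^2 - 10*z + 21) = z - 7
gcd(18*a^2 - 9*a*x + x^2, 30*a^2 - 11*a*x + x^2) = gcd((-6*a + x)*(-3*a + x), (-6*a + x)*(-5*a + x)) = -6*a + x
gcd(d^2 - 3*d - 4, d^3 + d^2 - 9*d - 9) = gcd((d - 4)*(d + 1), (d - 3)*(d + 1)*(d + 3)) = d + 1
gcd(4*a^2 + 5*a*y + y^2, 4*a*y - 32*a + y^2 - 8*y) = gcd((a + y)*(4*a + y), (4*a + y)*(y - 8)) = 4*a + y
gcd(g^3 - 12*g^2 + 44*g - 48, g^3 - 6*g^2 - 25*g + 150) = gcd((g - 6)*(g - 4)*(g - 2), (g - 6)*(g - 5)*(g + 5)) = g - 6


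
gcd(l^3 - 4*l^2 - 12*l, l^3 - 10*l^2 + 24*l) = l^2 - 6*l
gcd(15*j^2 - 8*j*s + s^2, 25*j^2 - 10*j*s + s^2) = -5*j + s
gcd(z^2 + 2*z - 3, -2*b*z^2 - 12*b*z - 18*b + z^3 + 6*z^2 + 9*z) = z + 3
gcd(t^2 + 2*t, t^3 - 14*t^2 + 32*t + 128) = t + 2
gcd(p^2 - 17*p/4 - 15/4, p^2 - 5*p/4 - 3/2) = p + 3/4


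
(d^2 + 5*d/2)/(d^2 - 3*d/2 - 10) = d/(d - 4)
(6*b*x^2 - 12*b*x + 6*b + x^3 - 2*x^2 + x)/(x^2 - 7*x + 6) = (6*b*x - 6*b + x^2 - x)/(x - 6)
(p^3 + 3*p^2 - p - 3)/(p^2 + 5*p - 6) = (p^2 + 4*p + 3)/(p + 6)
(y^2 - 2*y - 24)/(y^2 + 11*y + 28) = (y - 6)/(y + 7)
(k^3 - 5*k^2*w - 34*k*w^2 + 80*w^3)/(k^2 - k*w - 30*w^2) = (-k^2 + 10*k*w - 16*w^2)/(-k + 6*w)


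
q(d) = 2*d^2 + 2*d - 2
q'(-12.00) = -46.00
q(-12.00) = 262.00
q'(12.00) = 50.00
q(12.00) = 310.00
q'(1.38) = 7.52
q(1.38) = 4.57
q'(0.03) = 2.12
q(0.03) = -1.94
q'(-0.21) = 1.16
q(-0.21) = -2.33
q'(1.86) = 9.44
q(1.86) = 8.64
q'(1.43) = 7.72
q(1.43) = 4.95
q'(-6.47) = -23.88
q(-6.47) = 68.78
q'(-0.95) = -1.80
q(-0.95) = -2.10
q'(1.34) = 7.36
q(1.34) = 4.27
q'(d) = 4*d + 2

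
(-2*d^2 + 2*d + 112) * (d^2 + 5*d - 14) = -2*d^4 - 8*d^3 + 150*d^2 + 532*d - 1568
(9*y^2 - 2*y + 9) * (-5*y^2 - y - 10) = -45*y^4 + y^3 - 133*y^2 + 11*y - 90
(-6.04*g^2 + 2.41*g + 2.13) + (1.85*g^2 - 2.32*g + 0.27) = -4.19*g^2 + 0.0900000000000003*g + 2.4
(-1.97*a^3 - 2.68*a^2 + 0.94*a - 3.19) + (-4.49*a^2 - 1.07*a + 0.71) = -1.97*a^3 - 7.17*a^2 - 0.13*a - 2.48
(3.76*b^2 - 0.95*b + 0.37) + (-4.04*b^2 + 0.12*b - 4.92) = -0.28*b^2 - 0.83*b - 4.55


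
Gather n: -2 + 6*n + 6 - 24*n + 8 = 12 - 18*n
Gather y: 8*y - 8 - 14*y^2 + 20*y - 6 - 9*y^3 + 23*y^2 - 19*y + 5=-9*y^3 + 9*y^2 + 9*y - 9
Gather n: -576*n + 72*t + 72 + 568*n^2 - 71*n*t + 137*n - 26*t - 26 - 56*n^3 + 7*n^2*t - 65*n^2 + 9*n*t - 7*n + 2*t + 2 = -56*n^3 + n^2*(7*t + 503) + n*(-62*t - 446) + 48*t + 48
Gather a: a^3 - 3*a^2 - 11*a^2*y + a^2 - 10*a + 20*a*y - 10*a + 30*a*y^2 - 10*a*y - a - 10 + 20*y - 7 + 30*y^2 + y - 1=a^3 + a^2*(-11*y - 2) + a*(30*y^2 + 10*y - 21) + 30*y^2 + 21*y - 18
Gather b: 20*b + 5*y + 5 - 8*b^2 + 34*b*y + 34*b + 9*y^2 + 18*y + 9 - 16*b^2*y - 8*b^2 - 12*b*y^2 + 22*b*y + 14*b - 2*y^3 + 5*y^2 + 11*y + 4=b^2*(-16*y - 16) + b*(-12*y^2 + 56*y + 68) - 2*y^3 + 14*y^2 + 34*y + 18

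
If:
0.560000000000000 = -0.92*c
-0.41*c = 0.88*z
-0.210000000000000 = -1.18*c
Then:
No Solution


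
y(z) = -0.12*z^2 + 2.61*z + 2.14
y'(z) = 2.61 - 0.24*z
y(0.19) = 2.63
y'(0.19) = 2.56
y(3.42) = 9.66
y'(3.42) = 1.79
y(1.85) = 6.56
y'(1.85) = 2.17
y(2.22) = 7.34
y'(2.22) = 2.08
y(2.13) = 7.15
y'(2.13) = 2.10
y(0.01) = 2.17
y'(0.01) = 2.61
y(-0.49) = 0.83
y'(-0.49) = 2.73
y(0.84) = 4.25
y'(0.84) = 2.41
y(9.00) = 15.91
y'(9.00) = 0.45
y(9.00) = 15.91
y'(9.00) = 0.45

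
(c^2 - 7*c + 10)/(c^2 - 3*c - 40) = (-c^2 + 7*c - 10)/(-c^2 + 3*c + 40)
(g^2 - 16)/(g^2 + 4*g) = (g - 4)/g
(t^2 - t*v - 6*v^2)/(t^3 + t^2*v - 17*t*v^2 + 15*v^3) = (t + 2*v)/(t^2 + 4*t*v - 5*v^2)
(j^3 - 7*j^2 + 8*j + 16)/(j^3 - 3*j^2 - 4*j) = (j - 4)/j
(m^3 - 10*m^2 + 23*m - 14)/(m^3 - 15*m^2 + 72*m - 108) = (m^3 - 10*m^2 + 23*m - 14)/(m^3 - 15*m^2 + 72*m - 108)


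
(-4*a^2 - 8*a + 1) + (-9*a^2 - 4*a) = -13*a^2 - 12*a + 1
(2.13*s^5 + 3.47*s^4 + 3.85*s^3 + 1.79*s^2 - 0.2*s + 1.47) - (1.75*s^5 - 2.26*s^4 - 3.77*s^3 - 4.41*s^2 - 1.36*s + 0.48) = 0.38*s^5 + 5.73*s^4 + 7.62*s^3 + 6.2*s^2 + 1.16*s + 0.99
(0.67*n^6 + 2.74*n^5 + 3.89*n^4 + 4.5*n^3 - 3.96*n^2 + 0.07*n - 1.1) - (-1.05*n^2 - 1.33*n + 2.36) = 0.67*n^6 + 2.74*n^5 + 3.89*n^4 + 4.5*n^3 - 2.91*n^2 + 1.4*n - 3.46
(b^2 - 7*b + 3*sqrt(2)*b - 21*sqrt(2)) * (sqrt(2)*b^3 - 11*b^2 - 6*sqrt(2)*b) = sqrt(2)*b^5 - 7*sqrt(2)*b^4 - 5*b^4 - 39*sqrt(2)*b^3 + 35*b^3 - 36*b^2 + 273*sqrt(2)*b^2 + 252*b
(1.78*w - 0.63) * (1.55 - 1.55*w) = -2.759*w^2 + 3.7355*w - 0.9765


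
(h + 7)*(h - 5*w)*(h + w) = h^3 - 4*h^2*w + 7*h^2 - 5*h*w^2 - 28*h*w - 35*w^2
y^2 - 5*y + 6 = (y - 3)*(y - 2)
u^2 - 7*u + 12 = (u - 4)*(u - 3)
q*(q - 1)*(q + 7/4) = q^3 + 3*q^2/4 - 7*q/4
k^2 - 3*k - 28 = (k - 7)*(k + 4)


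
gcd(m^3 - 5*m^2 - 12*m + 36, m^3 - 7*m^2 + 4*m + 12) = m^2 - 8*m + 12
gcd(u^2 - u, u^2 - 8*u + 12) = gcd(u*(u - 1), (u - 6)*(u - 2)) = 1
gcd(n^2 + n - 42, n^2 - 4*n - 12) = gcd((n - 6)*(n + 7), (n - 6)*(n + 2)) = n - 6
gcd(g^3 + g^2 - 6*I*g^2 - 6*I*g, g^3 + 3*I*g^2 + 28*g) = g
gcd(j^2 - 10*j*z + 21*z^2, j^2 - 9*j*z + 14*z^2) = -j + 7*z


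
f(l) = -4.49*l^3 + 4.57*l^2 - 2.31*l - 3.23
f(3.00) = -90.26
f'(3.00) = -96.12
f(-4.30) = 448.19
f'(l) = -13.47*l^2 + 9.14*l - 2.31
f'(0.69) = -2.42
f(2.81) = -73.26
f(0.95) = -5.15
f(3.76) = -185.98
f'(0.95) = -5.78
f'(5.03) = -297.14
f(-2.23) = 74.44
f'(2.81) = -82.99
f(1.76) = -17.62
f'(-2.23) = -89.68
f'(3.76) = -158.38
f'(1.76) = -27.95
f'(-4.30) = -290.67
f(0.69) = -4.12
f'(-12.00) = -2051.67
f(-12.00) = 8441.29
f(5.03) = -470.64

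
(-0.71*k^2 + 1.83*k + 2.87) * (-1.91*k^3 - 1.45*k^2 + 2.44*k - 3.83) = 1.3561*k^5 - 2.4658*k^4 - 9.8676*k^3 + 3.023*k^2 - 0.00610000000000088*k - 10.9921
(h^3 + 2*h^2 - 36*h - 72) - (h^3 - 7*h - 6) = 2*h^2 - 29*h - 66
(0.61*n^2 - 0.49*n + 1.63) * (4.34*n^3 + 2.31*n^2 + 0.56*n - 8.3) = 2.6474*n^5 - 0.7175*n^4 + 6.2839*n^3 - 1.5721*n^2 + 4.9798*n - 13.529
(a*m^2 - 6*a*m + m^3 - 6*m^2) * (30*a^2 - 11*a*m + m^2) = 30*a^3*m^2 - 180*a^3*m + 19*a^2*m^3 - 114*a^2*m^2 - 10*a*m^4 + 60*a*m^3 + m^5 - 6*m^4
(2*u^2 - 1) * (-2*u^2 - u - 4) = -4*u^4 - 2*u^3 - 6*u^2 + u + 4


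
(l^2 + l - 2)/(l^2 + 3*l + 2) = (l - 1)/(l + 1)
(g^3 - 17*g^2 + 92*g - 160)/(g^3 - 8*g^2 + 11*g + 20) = (g - 8)/(g + 1)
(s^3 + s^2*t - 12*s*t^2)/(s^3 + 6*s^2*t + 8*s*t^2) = (s - 3*t)/(s + 2*t)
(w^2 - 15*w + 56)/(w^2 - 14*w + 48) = (w - 7)/(w - 6)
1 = 1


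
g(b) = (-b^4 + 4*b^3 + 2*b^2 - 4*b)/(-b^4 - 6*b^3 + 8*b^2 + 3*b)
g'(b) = (-4*b^3 + 12*b^2 + 4*b - 4)/(-b^4 - 6*b^3 + 8*b^2 + 3*b) + (4*b^3 + 18*b^2 - 16*b - 3)*(-b^4 + 4*b^3 + 2*b^2 - 4*b)/(-b^4 - 6*b^3 + 8*b^2 + 3*b)^2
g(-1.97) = -0.54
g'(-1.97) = 0.52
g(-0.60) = 0.95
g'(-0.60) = 4.61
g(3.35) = -0.13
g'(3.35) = 0.18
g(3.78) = -0.06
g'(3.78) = 0.15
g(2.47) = -0.36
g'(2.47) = 0.37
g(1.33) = 5.02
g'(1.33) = 109.69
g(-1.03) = 0.07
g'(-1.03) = 1.01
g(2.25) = -0.45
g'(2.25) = 0.51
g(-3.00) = -1.10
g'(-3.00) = 0.63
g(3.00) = -0.20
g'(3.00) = 0.23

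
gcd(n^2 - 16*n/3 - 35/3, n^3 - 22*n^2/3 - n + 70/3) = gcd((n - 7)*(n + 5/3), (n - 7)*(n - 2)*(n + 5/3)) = n^2 - 16*n/3 - 35/3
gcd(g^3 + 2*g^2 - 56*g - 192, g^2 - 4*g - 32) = g^2 - 4*g - 32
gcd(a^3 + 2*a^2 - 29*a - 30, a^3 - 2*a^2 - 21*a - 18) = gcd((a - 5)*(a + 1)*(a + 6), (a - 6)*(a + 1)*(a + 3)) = a + 1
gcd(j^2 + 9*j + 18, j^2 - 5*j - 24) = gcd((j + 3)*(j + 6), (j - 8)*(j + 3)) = j + 3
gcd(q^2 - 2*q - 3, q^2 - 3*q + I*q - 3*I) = q - 3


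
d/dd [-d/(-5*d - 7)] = 7/(5*d + 7)^2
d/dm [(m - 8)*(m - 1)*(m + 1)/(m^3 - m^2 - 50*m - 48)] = 7/(m^2 + 12*m + 36)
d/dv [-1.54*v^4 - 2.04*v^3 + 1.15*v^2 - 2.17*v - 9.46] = -6.16*v^3 - 6.12*v^2 + 2.3*v - 2.17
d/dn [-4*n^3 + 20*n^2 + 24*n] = -12*n^2 + 40*n + 24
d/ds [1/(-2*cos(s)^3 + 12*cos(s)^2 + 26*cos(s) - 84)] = (-3*cos(s)^2 + 12*cos(s) + 13)*sin(s)/(2*(cos(s)^3 - 6*cos(s)^2 - 13*cos(s) + 42)^2)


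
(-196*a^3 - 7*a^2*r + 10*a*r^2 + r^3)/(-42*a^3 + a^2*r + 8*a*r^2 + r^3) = (-28*a^2 + 3*a*r + r^2)/(-6*a^2 + a*r + r^2)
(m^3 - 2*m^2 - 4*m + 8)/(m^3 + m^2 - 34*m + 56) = (m^2 - 4)/(m^2 + 3*m - 28)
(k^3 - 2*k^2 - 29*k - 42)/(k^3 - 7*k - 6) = (k^2 - 4*k - 21)/(k^2 - 2*k - 3)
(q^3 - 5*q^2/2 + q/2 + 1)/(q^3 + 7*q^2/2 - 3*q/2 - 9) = (2*q^3 - 5*q^2 + q + 2)/(2*q^3 + 7*q^2 - 3*q - 18)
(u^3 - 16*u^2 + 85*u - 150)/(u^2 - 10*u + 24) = (u^2 - 10*u + 25)/(u - 4)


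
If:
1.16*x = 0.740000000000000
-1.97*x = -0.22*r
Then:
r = 5.71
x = 0.64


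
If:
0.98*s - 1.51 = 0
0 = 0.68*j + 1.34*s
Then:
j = -3.04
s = 1.54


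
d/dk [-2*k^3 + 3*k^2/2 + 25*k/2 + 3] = -6*k^2 + 3*k + 25/2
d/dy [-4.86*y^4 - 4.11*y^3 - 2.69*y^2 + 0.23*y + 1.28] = -19.44*y^3 - 12.33*y^2 - 5.38*y + 0.23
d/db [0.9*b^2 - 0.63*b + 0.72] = 1.8*b - 0.63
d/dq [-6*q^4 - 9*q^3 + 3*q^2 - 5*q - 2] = -24*q^3 - 27*q^2 + 6*q - 5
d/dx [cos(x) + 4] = -sin(x)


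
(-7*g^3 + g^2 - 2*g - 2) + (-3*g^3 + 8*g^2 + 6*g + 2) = -10*g^3 + 9*g^2 + 4*g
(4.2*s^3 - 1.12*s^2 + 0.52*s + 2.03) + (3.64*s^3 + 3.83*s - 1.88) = 7.84*s^3 - 1.12*s^2 + 4.35*s + 0.15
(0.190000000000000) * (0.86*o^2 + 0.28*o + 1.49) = 0.1634*o^2 + 0.0532*o + 0.2831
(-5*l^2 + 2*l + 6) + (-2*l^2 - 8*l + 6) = -7*l^2 - 6*l + 12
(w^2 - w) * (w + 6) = w^3 + 5*w^2 - 6*w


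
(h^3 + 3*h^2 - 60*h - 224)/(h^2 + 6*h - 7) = (h^2 - 4*h - 32)/(h - 1)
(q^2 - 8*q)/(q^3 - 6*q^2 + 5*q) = (q - 8)/(q^2 - 6*q + 5)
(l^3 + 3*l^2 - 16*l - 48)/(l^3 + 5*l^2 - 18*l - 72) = (l + 4)/(l + 6)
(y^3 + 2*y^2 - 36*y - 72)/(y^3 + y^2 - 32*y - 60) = (y + 6)/(y + 5)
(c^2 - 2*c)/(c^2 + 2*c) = (c - 2)/(c + 2)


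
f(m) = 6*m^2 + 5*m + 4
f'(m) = 12*m + 5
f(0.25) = 5.62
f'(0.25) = 8.00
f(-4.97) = 127.36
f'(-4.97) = -54.64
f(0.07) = 4.38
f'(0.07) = 5.84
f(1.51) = 25.23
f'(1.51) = 23.12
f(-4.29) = 92.97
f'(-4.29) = -46.48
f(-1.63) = 11.79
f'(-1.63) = -14.56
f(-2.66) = 33.15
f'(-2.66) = -26.92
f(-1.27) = 7.33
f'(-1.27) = -10.24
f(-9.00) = 445.00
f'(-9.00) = -103.00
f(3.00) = 73.00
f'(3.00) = 41.00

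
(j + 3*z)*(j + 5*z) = j^2 + 8*j*z + 15*z^2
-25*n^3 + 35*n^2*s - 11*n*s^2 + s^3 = (-5*n + s)^2*(-n + s)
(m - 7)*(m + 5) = m^2 - 2*m - 35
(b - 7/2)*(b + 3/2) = b^2 - 2*b - 21/4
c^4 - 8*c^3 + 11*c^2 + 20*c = c*(c - 5)*(c - 4)*(c + 1)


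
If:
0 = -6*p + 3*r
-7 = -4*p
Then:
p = 7/4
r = 7/2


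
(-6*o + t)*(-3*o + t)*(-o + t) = -18*o^3 + 27*o^2*t - 10*o*t^2 + t^3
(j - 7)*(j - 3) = j^2 - 10*j + 21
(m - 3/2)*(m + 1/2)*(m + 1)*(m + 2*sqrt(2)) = m^4 + 2*sqrt(2)*m^3 - 7*m^2/4 - 7*sqrt(2)*m/2 - 3*m/4 - 3*sqrt(2)/2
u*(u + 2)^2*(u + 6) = u^4 + 10*u^3 + 28*u^2 + 24*u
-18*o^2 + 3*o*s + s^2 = (-3*o + s)*(6*o + s)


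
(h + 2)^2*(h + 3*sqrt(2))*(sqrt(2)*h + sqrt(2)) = sqrt(2)*h^4 + 6*h^3 + 5*sqrt(2)*h^3 + 8*sqrt(2)*h^2 + 30*h^2 + 4*sqrt(2)*h + 48*h + 24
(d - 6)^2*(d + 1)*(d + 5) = d^4 - 6*d^3 - 31*d^2 + 156*d + 180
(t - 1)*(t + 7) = t^2 + 6*t - 7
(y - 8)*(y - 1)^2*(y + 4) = y^4 - 6*y^3 - 23*y^2 + 60*y - 32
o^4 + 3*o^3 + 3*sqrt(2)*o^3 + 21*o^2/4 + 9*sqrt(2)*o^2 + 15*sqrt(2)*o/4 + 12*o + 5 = (o + 1/2)*(o + 5/2)*(o + sqrt(2))*(o + 2*sqrt(2))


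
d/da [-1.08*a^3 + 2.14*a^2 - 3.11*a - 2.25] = -3.24*a^2 + 4.28*a - 3.11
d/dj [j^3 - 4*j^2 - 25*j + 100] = 3*j^2 - 8*j - 25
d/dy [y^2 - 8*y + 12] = 2*y - 8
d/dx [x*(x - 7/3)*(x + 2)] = 3*x^2 - 2*x/3 - 14/3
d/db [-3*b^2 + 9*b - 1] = 9 - 6*b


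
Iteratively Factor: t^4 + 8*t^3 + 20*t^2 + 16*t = (t)*(t^3 + 8*t^2 + 20*t + 16) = t*(t + 4)*(t^2 + 4*t + 4) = t*(t + 2)*(t + 4)*(t + 2)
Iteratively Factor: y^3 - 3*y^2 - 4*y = (y)*(y^2 - 3*y - 4) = y*(y - 4)*(y + 1)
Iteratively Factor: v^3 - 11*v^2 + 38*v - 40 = (v - 5)*(v^2 - 6*v + 8) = (v - 5)*(v - 4)*(v - 2)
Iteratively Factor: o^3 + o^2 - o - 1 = (o - 1)*(o^2 + 2*o + 1) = (o - 1)*(o + 1)*(o + 1)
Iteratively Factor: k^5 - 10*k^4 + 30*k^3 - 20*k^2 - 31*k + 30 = (k - 3)*(k^4 - 7*k^3 + 9*k^2 + 7*k - 10) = (k - 3)*(k - 1)*(k^3 - 6*k^2 + 3*k + 10) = (k - 3)*(k - 2)*(k - 1)*(k^2 - 4*k - 5) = (k - 3)*(k - 2)*(k - 1)*(k + 1)*(k - 5)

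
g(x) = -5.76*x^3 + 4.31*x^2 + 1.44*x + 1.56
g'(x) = -17.28*x^2 + 8.62*x + 1.44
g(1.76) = -13.96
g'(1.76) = -36.92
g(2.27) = -40.34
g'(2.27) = -68.03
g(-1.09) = 12.57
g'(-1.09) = -28.49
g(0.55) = 2.70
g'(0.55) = 0.95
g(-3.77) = 366.02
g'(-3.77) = -276.66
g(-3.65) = 333.82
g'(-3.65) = -260.24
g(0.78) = 2.57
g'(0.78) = -2.35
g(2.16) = -33.27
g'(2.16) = -60.56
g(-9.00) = 4536.75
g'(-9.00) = -1475.82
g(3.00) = -110.85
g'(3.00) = -128.22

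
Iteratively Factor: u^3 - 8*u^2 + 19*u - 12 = (u - 1)*(u^2 - 7*u + 12) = (u - 4)*(u - 1)*(u - 3)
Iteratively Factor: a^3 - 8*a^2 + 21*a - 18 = (a - 3)*(a^2 - 5*a + 6) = (a - 3)^2*(a - 2)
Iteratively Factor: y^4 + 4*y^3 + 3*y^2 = (y + 3)*(y^3 + y^2) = y*(y + 3)*(y^2 + y) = y^2*(y + 3)*(y + 1)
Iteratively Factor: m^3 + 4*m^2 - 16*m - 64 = (m + 4)*(m^2 - 16) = (m - 4)*(m + 4)*(m + 4)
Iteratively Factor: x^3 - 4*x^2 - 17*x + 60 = (x - 3)*(x^2 - x - 20) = (x - 5)*(x - 3)*(x + 4)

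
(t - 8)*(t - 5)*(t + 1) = t^3 - 12*t^2 + 27*t + 40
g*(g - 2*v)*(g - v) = g^3 - 3*g^2*v + 2*g*v^2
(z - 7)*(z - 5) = z^2 - 12*z + 35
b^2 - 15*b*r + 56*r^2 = (b - 8*r)*(b - 7*r)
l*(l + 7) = l^2 + 7*l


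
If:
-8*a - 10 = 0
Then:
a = -5/4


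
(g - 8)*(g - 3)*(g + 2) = g^3 - 9*g^2 + 2*g + 48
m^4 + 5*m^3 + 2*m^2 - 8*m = m*(m - 1)*(m + 2)*(m + 4)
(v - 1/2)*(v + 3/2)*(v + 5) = v^3 + 6*v^2 + 17*v/4 - 15/4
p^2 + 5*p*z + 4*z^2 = (p + z)*(p + 4*z)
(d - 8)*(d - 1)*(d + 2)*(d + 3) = d^4 - 4*d^3 - 31*d^2 - 14*d + 48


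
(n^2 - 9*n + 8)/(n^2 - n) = (n - 8)/n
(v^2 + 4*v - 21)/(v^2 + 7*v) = (v - 3)/v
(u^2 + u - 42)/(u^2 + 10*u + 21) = (u - 6)/(u + 3)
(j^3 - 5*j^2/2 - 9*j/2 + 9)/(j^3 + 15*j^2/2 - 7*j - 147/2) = (2*j^2 + j - 6)/(2*j^2 + 21*j + 49)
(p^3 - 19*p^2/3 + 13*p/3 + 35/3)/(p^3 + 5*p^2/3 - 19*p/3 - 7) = (p - 5)/(p + 3)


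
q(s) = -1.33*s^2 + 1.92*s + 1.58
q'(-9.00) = 25.86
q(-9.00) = -123.43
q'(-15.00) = 41.82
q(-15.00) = -326.47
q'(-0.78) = 3.99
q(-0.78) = -0.73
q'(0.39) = 0.88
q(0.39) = 2.13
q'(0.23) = 1.31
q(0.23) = 1.95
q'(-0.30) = 2.72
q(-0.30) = 0.88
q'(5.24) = -12.02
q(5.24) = -24.88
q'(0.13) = 1.57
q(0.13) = 1.81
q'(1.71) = -2.63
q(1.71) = 0.97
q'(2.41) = -4.49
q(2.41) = -1.52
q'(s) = 1.92 - 2.66*s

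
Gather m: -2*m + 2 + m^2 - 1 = m^2 - 2*m + 1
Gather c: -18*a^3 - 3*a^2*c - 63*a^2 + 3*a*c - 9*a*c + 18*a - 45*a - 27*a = -18*a^3 - 63*a^2 - 54*a + c*(-3*a^2 - 6*a)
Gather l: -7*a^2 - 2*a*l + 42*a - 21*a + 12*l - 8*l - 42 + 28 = -7*a^2 + 21*a + l*(4 - 2*a) - 14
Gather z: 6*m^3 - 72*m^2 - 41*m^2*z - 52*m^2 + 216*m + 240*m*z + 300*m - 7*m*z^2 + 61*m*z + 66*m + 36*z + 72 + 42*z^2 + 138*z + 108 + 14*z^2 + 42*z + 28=6*m^3 - 124*m^2 + 582*m + z^2*(56 - 7*m) + z*(-41*m^2 + 301*m + 216) + 208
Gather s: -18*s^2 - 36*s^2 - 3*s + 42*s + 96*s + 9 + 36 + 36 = -54*s^2 + 135*s + 81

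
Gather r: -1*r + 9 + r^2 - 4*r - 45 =r^2 - 5*r - 36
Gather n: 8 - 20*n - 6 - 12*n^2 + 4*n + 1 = -12*n^2 - 16*n + 3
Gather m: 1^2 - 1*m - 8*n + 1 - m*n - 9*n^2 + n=m*(-n - 1) - 9*n^2 - 7*n + 2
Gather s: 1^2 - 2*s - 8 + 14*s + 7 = 12*s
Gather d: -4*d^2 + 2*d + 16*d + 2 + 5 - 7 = -4*d^2 + 18*d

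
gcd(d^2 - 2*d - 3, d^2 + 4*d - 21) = d - 3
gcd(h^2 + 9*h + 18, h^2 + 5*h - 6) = h + 6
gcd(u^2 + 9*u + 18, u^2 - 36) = u + 6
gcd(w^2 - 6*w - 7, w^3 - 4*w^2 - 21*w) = w - 7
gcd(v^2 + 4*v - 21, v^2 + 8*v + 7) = v + 7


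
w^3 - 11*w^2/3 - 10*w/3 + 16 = (w - 3)*(w - 8/3)*(w + 2)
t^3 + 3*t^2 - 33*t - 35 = (t - 5)*(t + 1)*(t + 7)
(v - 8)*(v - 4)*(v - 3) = v^3 - 15*v^2 + 68*v - 96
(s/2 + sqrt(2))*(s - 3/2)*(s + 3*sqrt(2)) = s^3/2 - 3*s^2/4 + 5*sqrt(2)*s^2/2 - 15*sqrt(2)*s/4 + 6*s - 9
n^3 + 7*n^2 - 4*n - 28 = (n - 2)*(n + 2)*(n + 7)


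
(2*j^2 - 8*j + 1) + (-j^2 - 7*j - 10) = j^2 - 15*j - 9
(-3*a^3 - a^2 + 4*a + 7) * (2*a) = -6*a^4 - 2*a^3 + 8*a^2 + 14*a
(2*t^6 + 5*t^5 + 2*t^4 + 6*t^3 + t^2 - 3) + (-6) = 2*t^6 + 5*t^5 + 2*t^4 + 6*t^3 + t^2 - 9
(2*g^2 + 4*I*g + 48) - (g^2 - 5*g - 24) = g^2 + 5*g + 4*I*g + 72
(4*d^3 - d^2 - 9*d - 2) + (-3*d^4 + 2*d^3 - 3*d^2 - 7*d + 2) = -3*d^4 + 6*d^3 - 4*d^2 - 16*d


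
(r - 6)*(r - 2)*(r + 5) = r^3 - 3*r^2 - 28*r + 60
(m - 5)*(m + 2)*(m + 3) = m^3 - 19*m - 30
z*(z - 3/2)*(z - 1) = z^3 - 5*z^2/2 + 3*z/2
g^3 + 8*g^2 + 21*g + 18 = (g + 2)*(g + 3)^2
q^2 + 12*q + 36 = (q + 6)^2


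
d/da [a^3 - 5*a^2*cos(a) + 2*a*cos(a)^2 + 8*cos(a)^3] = 5*a^2*sin(a) + 3*a^2 - 2*a*sin(2*a) - 10*a*cos(a) - 24*sin(a)*cos(a)^2 + 2*cos(a)^2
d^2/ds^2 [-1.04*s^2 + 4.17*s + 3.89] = -2.08000000000000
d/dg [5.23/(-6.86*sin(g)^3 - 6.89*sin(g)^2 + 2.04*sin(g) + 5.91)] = (107.6334*sin(g)^2 + 72.0694*sin(g) - 10.6692)*cos(g)/(6.86*sin(g)^3 + 6.89*sin(g)^2 - 2.04*sin(g) - 5.91)^2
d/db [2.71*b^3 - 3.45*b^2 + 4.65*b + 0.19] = 8.13*b^2 - 6.9*b + 4.65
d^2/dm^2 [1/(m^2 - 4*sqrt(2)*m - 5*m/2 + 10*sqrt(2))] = 4*(-4*m^2 + 10*m + 16*sqrt(2)*m + (-4*m + 5 + 8*sqrt(2))^2 - 40*sqrt(2))/(2*m^2 - 8*sqrt(2)*m - 5*m + 20*sqrt(2))^3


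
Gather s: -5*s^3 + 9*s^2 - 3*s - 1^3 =-5*s^3 + 9*s^2 - 3*s - 1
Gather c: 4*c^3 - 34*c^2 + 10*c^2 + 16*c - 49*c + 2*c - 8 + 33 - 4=4*c^3 - 24*c^2 - 31*c + 21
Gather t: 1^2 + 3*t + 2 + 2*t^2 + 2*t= 2*t^2 + 5*t + 3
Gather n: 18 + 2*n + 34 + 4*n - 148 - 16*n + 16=-10*n - 80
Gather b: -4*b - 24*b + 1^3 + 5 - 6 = -28*b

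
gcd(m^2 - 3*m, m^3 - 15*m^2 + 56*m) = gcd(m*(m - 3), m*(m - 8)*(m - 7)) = m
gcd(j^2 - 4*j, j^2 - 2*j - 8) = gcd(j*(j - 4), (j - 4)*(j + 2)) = j - 4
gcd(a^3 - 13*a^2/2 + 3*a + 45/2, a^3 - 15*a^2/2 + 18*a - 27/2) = a - 3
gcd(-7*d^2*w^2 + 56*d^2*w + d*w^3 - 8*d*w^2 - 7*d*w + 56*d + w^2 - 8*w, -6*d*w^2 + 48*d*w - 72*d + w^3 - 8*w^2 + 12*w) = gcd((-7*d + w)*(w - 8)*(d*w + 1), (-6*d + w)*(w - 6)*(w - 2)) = 1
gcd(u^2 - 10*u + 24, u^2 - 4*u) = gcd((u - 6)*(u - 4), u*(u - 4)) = u - 4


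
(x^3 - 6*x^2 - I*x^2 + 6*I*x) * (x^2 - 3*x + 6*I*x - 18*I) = x^5 - 9*x^4 + 5*I*x^4 + 24*x^3 - 45*I*x^3 - 54*x^2 + 90*I*x^2 + 108*x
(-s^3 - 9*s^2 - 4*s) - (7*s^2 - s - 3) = -s^3 - 16*s^2 - 3*s + 3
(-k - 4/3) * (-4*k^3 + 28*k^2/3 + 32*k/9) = 4*k^4 - 4*k^3 - 16*k^2 - 128*k/27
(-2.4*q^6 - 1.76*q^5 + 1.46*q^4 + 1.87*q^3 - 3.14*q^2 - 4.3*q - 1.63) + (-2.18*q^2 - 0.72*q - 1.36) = -2.4*q^6 - 1.76*q^5 + 1.46*q^4 + 1.87*q^3 - 5.32*q^2 - 5.02*q - 2.99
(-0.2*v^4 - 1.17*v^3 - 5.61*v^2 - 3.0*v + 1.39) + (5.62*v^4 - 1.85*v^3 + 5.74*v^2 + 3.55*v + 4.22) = 5.42*v^4 - 3.02*v^3 + 0.13*v^2 + 0.55*v + 5.61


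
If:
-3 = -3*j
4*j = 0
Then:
No Solution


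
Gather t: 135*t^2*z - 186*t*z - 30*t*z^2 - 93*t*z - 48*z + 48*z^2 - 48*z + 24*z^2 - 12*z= 135*t^2*z + t*(-30*z^2 - 279*z) + 72*z^2 - 108*z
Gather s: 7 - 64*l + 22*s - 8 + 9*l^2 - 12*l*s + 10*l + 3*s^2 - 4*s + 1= 9*l^2 - 54*l + 3*s^2 + s*(18 - 12*l)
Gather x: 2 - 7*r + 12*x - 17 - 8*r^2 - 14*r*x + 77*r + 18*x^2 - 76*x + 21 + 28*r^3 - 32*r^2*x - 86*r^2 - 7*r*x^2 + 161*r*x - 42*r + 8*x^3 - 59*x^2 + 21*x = 28*r^3 - 94*r^2 + 28*r + 8*x^3 + x^2*(-7*r - 41) + x*(-32*r^2 + 147*r - 43) + 6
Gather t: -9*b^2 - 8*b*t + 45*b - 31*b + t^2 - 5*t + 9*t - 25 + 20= -9*b^2 + 14*b + t^2 + t*(4 - 8*b) - 5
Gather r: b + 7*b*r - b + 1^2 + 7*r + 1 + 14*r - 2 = r*(7*b + 21)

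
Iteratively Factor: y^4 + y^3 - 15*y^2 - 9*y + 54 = (y + 3)*(y^3 - 2*y^2 - 9*y + 18) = (y + 3)^2*(y^2 - 5*y + 6) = (y - 3)*(y + 3)^2*(y - 2)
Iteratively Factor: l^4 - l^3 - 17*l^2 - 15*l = (l + 1)*(l^3 - 2*l^2 - 15*l) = l*(l + 1)*(l^2 - 2*l - 15) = l*(l + 1)*(l + 3)*(l - 5)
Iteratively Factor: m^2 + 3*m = (m)*(m + 3)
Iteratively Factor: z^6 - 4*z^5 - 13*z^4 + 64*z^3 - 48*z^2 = (z - 3)*(z^5 - z^4 - 16*z^3 + 16*z^2) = (z - 3)*(z - 1)*(z^4 - 16*z^2) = (z - 4)*(z - 3)*(z - 1)*(z^3 + 4*z^2) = z*(z - 4)*(z - 3)*(z - 1)*(z^2 + 4*z) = z*(z - 4)*(z - 3)*(z - 1)*(z + 4)*(z)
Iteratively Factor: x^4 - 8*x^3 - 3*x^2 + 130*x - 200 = (x - 5)*(x^3 - 3*x^2 - 18*x + 40) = (x - 5)*(x + 4)*(x^2 - 7*x + 10) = (x - 5)*(x - 2)*(x + 4)*(x - 5)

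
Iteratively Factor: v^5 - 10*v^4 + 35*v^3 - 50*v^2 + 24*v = (v - 1)*(v^4 - 9*v^3 + 26*v^2 - 24*v) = v*(v - 1)*(v^3 - 9*v^2 + 26*v - 24) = v*(v - 3)*(v - 1)*(v^2 - 6*v + 8) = v*(v - 3)*(v - 2)*(v - 1)*(v - 4)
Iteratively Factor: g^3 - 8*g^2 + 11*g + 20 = (g + 1)*(g^2 - 9*g + 20) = (g - 4)*(g + 1)*(g - 5)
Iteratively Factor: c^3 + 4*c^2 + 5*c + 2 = (c + 2)*(c^2 + 2*c + 1) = (c + 1)*(c + 2)*(c + 1)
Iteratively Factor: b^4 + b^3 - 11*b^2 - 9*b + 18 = (b - 1)*(b^3 + 2*b^2 - 9*b - 18) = (b - 3)*(b - 1)*(b^2 + 5*b + 6) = (b - 3)*(b - 1)*(b + 3)*(b + 2)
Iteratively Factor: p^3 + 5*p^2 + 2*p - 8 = (p + 2)*(p^2 + 3*p - 4) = (p - 1)*(p + 2)*(p + 4)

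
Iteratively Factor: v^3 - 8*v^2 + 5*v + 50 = (v + 2)*(v^2 - 10*v + 25) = (v - 5)*(v + 2)*(v - 5)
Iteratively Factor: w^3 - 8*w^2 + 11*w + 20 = (w - 4)*(w^2 - 4*w - 5) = (w - 5)*(w - 4)*(w + 1)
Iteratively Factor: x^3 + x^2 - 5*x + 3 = (x - 1)*(x^2 + 2*x - 3) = (x - 1)*(x + 3)*(x - 1)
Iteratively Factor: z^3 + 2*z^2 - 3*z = (z)*(z^2 + 2*z - 3) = z*(z - 1)*(z + 3)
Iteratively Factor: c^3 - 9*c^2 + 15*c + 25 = (c - 5)*(c^2 - 4*c - 5) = (c - 5)*(c + 1)*(c - 5)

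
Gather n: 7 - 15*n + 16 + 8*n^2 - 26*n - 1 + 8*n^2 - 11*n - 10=16*n^2 - 52*n + 12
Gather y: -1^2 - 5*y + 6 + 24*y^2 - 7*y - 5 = 24*y^2 - 12*y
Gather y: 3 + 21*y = 21*y + 3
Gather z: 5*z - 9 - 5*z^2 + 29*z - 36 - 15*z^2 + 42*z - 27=-20*z^2 + 76*z - 72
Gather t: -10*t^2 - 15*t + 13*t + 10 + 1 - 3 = -10*t^2 - 2*t + 8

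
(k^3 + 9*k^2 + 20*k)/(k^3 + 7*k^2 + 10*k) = (k + 4)/(k + 2)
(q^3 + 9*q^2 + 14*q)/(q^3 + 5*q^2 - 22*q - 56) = q/(q - 4)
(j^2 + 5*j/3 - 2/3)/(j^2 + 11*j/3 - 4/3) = (j + 2)/(j + 4)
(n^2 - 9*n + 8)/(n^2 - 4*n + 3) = (n - 8)/(n - 3)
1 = 1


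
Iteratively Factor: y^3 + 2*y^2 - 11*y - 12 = (y + 4)*(y^2 - 2*y - 3) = (y + 1)*(y + 4)*(y - 3)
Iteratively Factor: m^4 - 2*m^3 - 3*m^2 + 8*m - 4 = (m - 2)*(m^3 - 3*m + 2) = (m - 2)*(m - 1)*(m^2 + m - 2) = (m - 2)*(m - 1)^2*(m + 2)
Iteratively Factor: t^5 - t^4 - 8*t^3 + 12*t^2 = (t)*(t^4 - t^3 - 8*t^2 + 12*t) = t*(t - 2)*(t^3 + t^2 - 6*t) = t*(t - 2)^2*(t^2 + 3*t) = t^2*(t - 2)^2*(t + 3)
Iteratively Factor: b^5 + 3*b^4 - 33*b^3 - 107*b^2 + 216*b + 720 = (b - 3)*(b^4 + 6*b^3 - 15*b^2 - 152*b - 240) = (b - 5)*(b - 3)*(b^3 + 11*b^2 + 40*b + 48) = (b - 5)*(b - 3)*(b + 3)*(b^2 + 8*b + 16) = (b - 5)*(b - 3)*(b + 3)*(b + 4)*(b + 4)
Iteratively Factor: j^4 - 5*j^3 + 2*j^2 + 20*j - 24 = (j - 2)*(j^3 - 3*j^2 - 4*j + 12) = (j - 3)*(j - 2)*(j^2 - 4) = (j - 3)*(j - 2)*(j + 2)*(j - 2)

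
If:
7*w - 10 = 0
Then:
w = 10/7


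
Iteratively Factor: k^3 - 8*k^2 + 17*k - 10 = (k - 5)*(k^2 - 3*k + 2) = (k - 5)*(k - 2)*(k - 1)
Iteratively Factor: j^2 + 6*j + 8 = (j + 2)*(j + 4)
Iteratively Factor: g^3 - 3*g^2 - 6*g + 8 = (g - 1)*(g^2 - 2*g - 8) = (g - 4)*(g - 1)*(g + 2)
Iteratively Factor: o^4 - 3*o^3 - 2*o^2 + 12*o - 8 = (o + 2)*(o^3 - 5*o^2 + 8*o - 4) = (o - 2)*(o + 2)*(o^2 - 3*o + 2) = (o - 2)*(o - 1)*(o + 2)*(o - 2)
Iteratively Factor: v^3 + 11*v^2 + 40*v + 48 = (v + 3)*(v^2 + 8*v + 16) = (v + 3)*(v + 4)*(v + 4)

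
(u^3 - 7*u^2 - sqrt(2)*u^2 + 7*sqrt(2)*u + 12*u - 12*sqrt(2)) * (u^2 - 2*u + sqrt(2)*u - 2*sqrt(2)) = u^5 - 9*u^4 + 24*u^3 - 6*u^2 - 52*u + 48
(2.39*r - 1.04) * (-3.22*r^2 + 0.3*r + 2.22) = -7.6958*r^3 + 4.0658*r^2 + 4.9938*r - 2.3088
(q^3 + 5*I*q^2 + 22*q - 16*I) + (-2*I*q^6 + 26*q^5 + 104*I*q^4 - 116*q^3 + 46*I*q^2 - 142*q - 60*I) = -2*I*q^6 + 26*q^5 + 104*I*q^4 - 115*q^3 + 51*I*q^2 - 120*q - 76*I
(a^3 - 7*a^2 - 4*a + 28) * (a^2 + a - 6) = a^5 - 6*a^4 - 17*a^3 + 66*a^2 + 52*a - 168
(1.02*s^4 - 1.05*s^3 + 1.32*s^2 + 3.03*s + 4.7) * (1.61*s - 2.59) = 1.6422*s^5 - 4.3323*s^4 + 4.8447*s^3 + 1.4595*s^2 - 0.280699999999998*s - 12.173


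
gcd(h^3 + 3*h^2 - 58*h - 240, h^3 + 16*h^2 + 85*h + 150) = h^2 + 11*h + 30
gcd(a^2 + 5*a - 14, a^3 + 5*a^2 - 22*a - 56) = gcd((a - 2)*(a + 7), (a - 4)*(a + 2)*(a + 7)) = a + 7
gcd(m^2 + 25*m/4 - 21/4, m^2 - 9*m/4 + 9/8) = m - 3/4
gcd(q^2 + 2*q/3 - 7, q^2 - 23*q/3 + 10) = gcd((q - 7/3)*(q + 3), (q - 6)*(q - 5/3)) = 1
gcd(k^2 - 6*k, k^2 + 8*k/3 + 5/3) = 1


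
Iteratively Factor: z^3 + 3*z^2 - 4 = (z + 2)*(z^2 + z - 2) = (z + 2)^2*(z - 1)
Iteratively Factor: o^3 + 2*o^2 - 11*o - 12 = (o - 3)*(o^2 + 5*o + 4) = (o - 3)*(o + 1)*(o + 4)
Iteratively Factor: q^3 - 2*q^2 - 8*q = (q + 2)*(q^2 - 4*q) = (q - 4)*(q + 2)*(q)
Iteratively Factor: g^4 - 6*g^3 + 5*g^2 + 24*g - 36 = (g - 2)*(g^3 - 4*g^2 - 3*g + 18) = (g - 3)*(g - 2)*(g^2 - g - 6) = (g - 3)*(g - 2)*(g + 2)*(g - 3)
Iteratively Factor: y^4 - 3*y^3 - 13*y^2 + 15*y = (y - 5)*(y^3 + 2*y^2 - 3*y) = (y - 5)*(y - 1)*(y^2 + 3*y) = (y - 5)*(y - 1)*(y + 3)*(y)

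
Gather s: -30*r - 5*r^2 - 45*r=-5*r^2 - 75*r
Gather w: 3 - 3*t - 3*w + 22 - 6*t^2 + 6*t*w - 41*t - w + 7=-6*t^2 - 44*t + w*(6*t - 4) + 32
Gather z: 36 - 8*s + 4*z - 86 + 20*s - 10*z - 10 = 12*s - 6*z - 60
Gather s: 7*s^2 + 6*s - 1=7*s^2 + 6*s - 1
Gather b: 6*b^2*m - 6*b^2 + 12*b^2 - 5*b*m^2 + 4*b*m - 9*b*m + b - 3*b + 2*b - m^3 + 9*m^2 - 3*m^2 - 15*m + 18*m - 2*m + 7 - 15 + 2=b^2*(6*m + 6) + b*(-5*m^2 - 5*m) - m^3 + 6*m^2 + m - 6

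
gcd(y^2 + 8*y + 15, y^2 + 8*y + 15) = y^2 + 8*y + 15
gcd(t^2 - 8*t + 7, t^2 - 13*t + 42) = t - 7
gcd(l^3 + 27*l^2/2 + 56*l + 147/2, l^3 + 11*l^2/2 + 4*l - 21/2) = l^2 + 13*l/2 + 21/2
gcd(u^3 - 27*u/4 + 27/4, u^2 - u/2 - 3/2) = u - 3/2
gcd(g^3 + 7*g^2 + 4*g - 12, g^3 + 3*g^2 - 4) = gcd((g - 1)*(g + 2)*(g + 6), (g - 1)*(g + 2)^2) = g^2 + g - 2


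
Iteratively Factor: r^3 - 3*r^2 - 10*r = (r)*(r^2 - 3*r - 10) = r*(r + 2)*(r - 5)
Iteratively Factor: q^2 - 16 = (q + 4)*(q - 4)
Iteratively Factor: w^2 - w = (w)*(w - 1)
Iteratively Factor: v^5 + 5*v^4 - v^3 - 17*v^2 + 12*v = (v + 3)*(v^4 + 2*v^3 - 7*v^2 + 4*v) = (v - 1)*(v + 3)*(v^3 + 3*v^2 - 4*v) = (v - 1)^2*(v + 3)*(v^2 + 4*v) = (v - 1)^2*(v + 3)*(v + 4)*(v)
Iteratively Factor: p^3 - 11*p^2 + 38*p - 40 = (p - 2)*(p^2 - 9*p + 20) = (p - 5)*(p - 2)*(p - 4)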